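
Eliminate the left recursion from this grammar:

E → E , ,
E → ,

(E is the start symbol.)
E → , E'
E' → , , E'
E' → ε

E is directly left-recursive. The standard transformation for
  A → A α₁ | ... | A α_m | β₁ | ... | β_n
is
  A  → β₁ A' | ... | β_n A'
  A' → α₁ A' | ... | α_m A' | ε

E → , becomes E → , E'
E → E , , becomes E' → , , E'
Add E' → ε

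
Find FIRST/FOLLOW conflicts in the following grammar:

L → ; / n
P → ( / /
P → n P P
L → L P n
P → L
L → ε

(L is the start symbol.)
A FIRST/FOLLOW conflict occurs when a non-terminal N has a nullable alternative N → β (β ⇒* ε) and another alternative N → α with FIRST(α) ∩ FOLLOW(N) ≠ ∅: on such a lookahead the parser cannot decide between expanding α and letting N vanish via β.

Nullable non-terminals: L, P.
FIRST sets used below: FIRST(L) = { '(', ';', 'n', ε }, FIRST(P) = { '(', ';', 'n', ε }

L: nullable alternative(s) L → ε; FOLLOW(L) = { $, '(', ';', 'n' }
  L → ; / n: FIRST \ {ε} = { ';' } — overlaps FOLLOW(L) on { ';' }: CONFLICT
  L → L P n: FIRST \ {ε} = { '(', ';', 'n' } — overlaps FOLLOW(L) on { '(', ';', 'n' }: CONFLICT
  L → ε: FIRST \ {ε} = { } — this is the only nullable alternative, skip

P: nullable alternative(s) P → L; FOLLOW(P) = { '(', ';', 'n' }
  P → ( / /: FIRST \ {ε} = { '(' } — overlaps FOLLOW(P) on { '(' }: CONFLICT
  P → n P P: FIRST \ {ε} = { 'n' } — overlaps FOLLOW(P) on { 'n' }: CONFLICT
  P → L: FIRST \ {ε} = { '(', ';', 'n' } — this is the only nullable alternative, skip

So the grammar has 4 FIRST/FOLLOW conflicts (marked CONFLICT above).

Answer: Yes. L → ';' '/' n with FOLLOW(L) on { ';' }; L → L P n with FOLLOW(L) on { '(', ';', 'n' }; P → '(' '/' '/' with FOLLOW(P) on { '(' }; P → n P P with FOLLOW(P) on { 'n' }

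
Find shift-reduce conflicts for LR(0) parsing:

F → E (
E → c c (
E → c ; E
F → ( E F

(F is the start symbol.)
No shift-reduce conflicts

A shift-reduce conflict occurs when an LR(0) state has both:
  - a complete (reduce) item [A → α .] (dot at the end), and
  - a shift item [B → β . c γ] (dot before a terminal).

Augment with F' → F and build the canonical LR(0) collection (I0 = CLOSURE({[F' → . F]}), then GOTO on every symbol after a dot until no new states appear). It has 12 states:
  I0: { [E → . c ; E], [E → . c c (], [F → . ( E F], [F → . E (], [F' → . F] }  — shift
  I1: { [E → . c ; E], [E → . c c (], [F → ( . E F] }  — shift
  I2: { [F → E . (] }  — shift
  I3: { [F' → F .] }  — accept
  I4: { [E → c . ; E], [E → c . c (] }  — shift
  I5: { [E → . c ; E], [E → . c c (], [E → c ; . E] }  — shift
  I6: { [E → c c . (] }  — shift
  I7: { [E → c c ( .] }  — reduce
  I8: { [E → c ; E .] }  — reduce
  I9: { [F → E ( .] }  — reduce
  I10: { [E → . c ; E], [E → . c c (], [F → ( E . F], [F → . ( E F], [F → . E (] }  — shift
  I11: { [F → ( E F .] }  — reduce

No state contains both a complete item and a shift item.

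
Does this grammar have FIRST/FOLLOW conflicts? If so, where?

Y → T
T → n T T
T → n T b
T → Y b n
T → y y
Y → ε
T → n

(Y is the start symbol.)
Yes. Y → T with FOLLOW(Y) on { 'b' }

A FIRST/FOLLOW conflict occurs when a non-terminal N has a nullable alternative N → β (β ⇒* ε) and another alternative N → α with FIRST(α) ∩ FOLLOW(N) ≠ ∅: on such a lookahead the parser cannot decide between expanding α and letting N vanish via β.

Nullable non-terminals: Y.
FIRST sets used below: FIRST(T) = { 'b', 'n', 'y' }

Y: nullable alternative(s) Y → ε; FOLLOW(Y) = { $, 'b' }
  Y → T: FIRST \ {ε} = { 'b', 'n', 'y' } — overlaps FOLLOW(Y) on { 'b' }: CONFLICT
  Y → ε: FIRST \ {ε} = { } — this is the only nullable alternative, skip

T has no nullable alternative, so no FIRST/FOLLOW check is needed there.

So the grammar has 1 FIRST/FOLLOW conflict (marked CONFLICT above).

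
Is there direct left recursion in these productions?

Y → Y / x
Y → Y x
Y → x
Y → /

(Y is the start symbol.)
Direct left recursion occurs when N → N α for some non-terminal N (the right-hand side begins with the left-hand side itself).

Y → Y / x: LEFT RECURSIVE (starts with Y)
Y → Y x: LEFT RECURSIVE (starts with Y)
Y → x: starts with x
Y → /: starts with '/'

The grammar has direct left recursion on: Y.

Answer: Yes, Y is left-recursive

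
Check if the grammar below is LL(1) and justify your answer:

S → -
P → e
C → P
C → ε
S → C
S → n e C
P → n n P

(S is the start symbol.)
No. Predict set conflict for S: { 'n' }

A grammar is LL(1) if for each non-terminal N with multiple productions, the predict sets of those productions are pairwise disjoint, where PREDICT(N → α) = (FIRST(α) \ {ε}) ∪ (FOLLOW(N) if α ⇒* ε).

Relevant sets:
  FIRST(C) = { 'e', 'n', ε }
  FIRST(P) = { 'e', 'n' }
  FOLLOW(S) = { $ }
  FOLLOW(C) = { $ }

For S:
  PREDICT(S → '-') = { '-' }
  PREDICT(S → C) = { $, 'e', 'n' }
  PREDICT(S → n e C) = { 'n' }
For P:
  PREDICT(P → e) = { 'e' }
  PREDICT(P → n n P) = { 'n' }
For C:
  PREDICT(C → P) = { 'e', 'n' }
  PREDICT(C → ε) = { $ }

Conflict found: Predict set conflict for S: { 'n' }
The grammar is NOT LL(1).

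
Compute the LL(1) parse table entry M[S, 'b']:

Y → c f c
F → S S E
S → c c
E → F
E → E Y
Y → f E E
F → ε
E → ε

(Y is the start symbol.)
To find M[S, 'b'], we find productions for S where 'b' is in the predict set (PREDICT(N → α) = (FIRST(α) \ {ε}) ∪ (FOLLOW(N) if α ⇒* ε)).

S → c c: PREDICT = { 'c' }

M[S, 'b'] is empty (no production applies)

Answer: Empty (error entry)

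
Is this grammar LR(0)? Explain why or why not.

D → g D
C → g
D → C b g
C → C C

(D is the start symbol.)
Augment with D' → D and build the canonical LR(0) collection (I0 = CLOSURE({[D' → . D]}), then GOTO on every symbol after a dot until no new states appear). It has 9 states:
  I0: { [C → . C C], [C → . g], [D → . C b g], [D → . g D], [D' → . D] }  — shift
  I1: { [C → . C C], [C → . g], [C → C . C], [D → C . b g] }  — shift
  I2: { [D' → D .] }  — accept
  I3: { [C → . C C], [C → . g], [C → g .], [D → . C b g], [D → . g D], [D → g . D] }  — shift, reduce
  I4: { [D → g D .] }  — reduce
  I5: { [C → . C C], [C → . g], [C → C . C], [C → C C .] }  — shift, reduce
  I6: { [D → C b . g] }  — shift
  I7: { [C → g .] }  — reduce
  I8: { [D → C b g .] }  — reduce

Conflict in state I3:
  Shift-reduce conflict between [C → g .] and [C → . g]
So the grammar is NOT LR(0).

Answer: No. Shift-reduce conflict between [C → g .] and [C → . g]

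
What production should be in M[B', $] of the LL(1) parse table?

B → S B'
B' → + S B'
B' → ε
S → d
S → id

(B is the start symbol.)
To find M[B', $], we find productions for B' where $ is in the predict set (PREDICT(N → α) = (FIRST(α) \ {ε}) ∪ (FOLLOW(N) if α ⇒* ε)).

Relevant sets:
  FOLLOW(B') = { $ }

B' → + S B': PREDICT = { '+' }
B' → ε: PREDICT = { $ }
  $ is in predict set, so this production goes in M[B', $]

M[B', $] = B' → ε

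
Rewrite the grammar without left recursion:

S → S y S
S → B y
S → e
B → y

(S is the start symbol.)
S → B y S'
S → e S'
S' → y S S'
S' → ε
B → y

S is directly left-recursive. The standard transformation for
  A → A α₁ | ... | A α_m | β₁ | ... | β_n
is
  A  → β₁ A' | ... | β_n A'
  A' → α₁ A' | ... | α_m A' | ε

S → B y becomes S → B y S'
S → e becomes S → e S'
S → S y S becomes S' → y S S'
Add S' → ε

Productions for other non-terminals are unchanged:
  B → y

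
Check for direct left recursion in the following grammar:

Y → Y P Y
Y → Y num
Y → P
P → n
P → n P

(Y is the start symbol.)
Y → Y P Y: LEFT RECURSIVE (starts with Y)
Y → Y num: LEFT RECURSIVE (starts with Y)
Y → P: starts with P
P → n: starts with n
P → n P: starts with n

The grammar has direct left recursion on: Y.

Answer: Yes, Y is left-recursive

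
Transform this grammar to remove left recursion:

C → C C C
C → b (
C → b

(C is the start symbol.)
C → b ( C'
C → b C'
C' → C C C'
C' → ε

C is directly left-recursive. The standard transformation for
  A → A α₁ | ... | A α_m | β₁ | ... | β_n
is
  A  → β₁ A' | ... | β_n A'
  A' → α₁ A' | ... | α_m A' | ε

C → b ( becomes C → b ( C'
C → b becomes C → b C'
C → C C C becomes C' → C C C'
Add C' → ε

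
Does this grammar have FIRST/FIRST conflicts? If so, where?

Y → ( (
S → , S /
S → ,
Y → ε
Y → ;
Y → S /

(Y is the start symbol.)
Yes. S → ',' S '/' / S → ',' on { ',' }

FIRST sets of the non-terminals at (or reachable through a nullable prefix from) the front of some alternative:
  FIRST(S) = { ',' }

Productions for Y:
  Y → ( (: FIRST = { '(' }
  Y → ε: FIRST = { ε }
  Y → ;: FIRST = { ';' }
  Y → S /: FIRST = { ',' }
Productions for S:
  S → , S /: FIRST = { ',' }
  S → ,: FIRST = { ',' }

Conflict for S: S → , S / and S → ,
  Overlap: { ',' }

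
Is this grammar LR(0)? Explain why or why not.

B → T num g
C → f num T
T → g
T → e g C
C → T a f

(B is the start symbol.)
Augment with B' → B and build the canonical LR(0) collection (I0 = CLOSURE({[B' → . B]}), then GOTO on every symbol after a dot until no new states appear). It has 15 states:
  I0: { [B → . T num g], [B' → . B], [T → . e g C], [T → . g] }  — shift
  I1: { [B' → B .] }  — accept
  I2: { [B → T . num g] }  — shift
  I3: { [T → e . g C] }  — shift
  I4: { [T → g .] }  — reduce
  I5: { [C → . T a f], [C → . f num T], [T → . e g C], [T → . g], [T → e g . C] }  — shift
  I6: { [T → e g C .] }  — reduce
  I7: { [C → T . a f] }  — shift
  I8: { [C → f . num T] }  — shift
  I9: { [C → f num . T], [T → . e g C], [T → . g] }  — shift
  I10: { [C → f num T .] }  — reduce
  I11: { [C → T a . f] }  — shift
  I12: { [C → T a f .] }  — reduce
  I13: { [B → T num . g] }  — shift
  I14: { [B → T num g .] }  — reduce

Every state is either a pure shift/goto state or contains exactly one complete item and nothing to shift — no conflicts. The grammar is LR(0).

Answer: Yes, the grammar is LR(0)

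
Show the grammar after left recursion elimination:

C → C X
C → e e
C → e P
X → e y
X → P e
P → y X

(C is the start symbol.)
C is directly left-recursive. The standard transformation for
  A → A α₁ | ... | A α_m | β₁ | ... | β_n
is
  A  → β₁ A' | ... | β_n A'
  A' → α₁ A' | ... | α_m A' | ε

C → e e becomes C → e e C'
C → e P becomes C → e P C'
C → C X becomes C' → X C'
Add C' → ε

Productions for other non-terminals are unchanged:
  X → e y
  X → P e
  P → y X

Resulting grammar:
C → e e C'
C → e P C'
C' → X C'
C' → ε
X → e y
X → P e
P → y X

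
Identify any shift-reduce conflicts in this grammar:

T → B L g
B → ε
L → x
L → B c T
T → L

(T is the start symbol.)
Augment with T' → T and build the canonical LR(0) collection (I0 = CLOSURE({[T' → . T]}), then GOTO on every symbol after a dot until no new states appear). It has 10 states:
  I0: { [B → .], [L → . B c T], [L → . x], [T → . B L g], [T → . L], [T' → . T] }  — shift, reduce
  I1: { [B → .], [L → . B c T], [L → . x], [L → B . c T], [T → B . L g] }  — shift, reduce
  I2: { [T → L .] }  — reduce
  I3: { [T' → T .] }  — accept
  I4: { [L → x .] }  — reduce
  I5: { [L → B . c T] }  — shift
  I6: { [T → B L . g] }  — shift
  I7: { [B → .], [L → . B c T], [L → . x], [L → B c . T], [T → . B L g], [T → . L] }  — shift, reduce
  I8: { [L → B c T .] }  — reduce
  I9: { [T → B L g .] }  — reduce

I0 contains reduce item [B → .] and shift item [L → . x] — shift-reduce conflict.
I1 contains reduce item [B → .] and shift items [L → B . c T], [L → . x] — shift-reduce conflict.
I7 contains reduce item [B → .] and shift item [L → . x] — shift-reduce conflict.

Answer: Yes — I0: [B → .] vs [L → . x]; I1: [B → .] vs [L → B . c T]; I7: [B → .] vs [L → . x]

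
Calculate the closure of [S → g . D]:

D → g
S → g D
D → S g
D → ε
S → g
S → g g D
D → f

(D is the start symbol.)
{ [D → . S g], [D → . f], [D → . g], [D → .], [S → . g D], [S → . g g D], [S → . g], [S → g . D] }

To compute CLOSURE, for each item [A → α.Bβ] where B is a non-terminal, add [B → .γ] for all productions B → γ; repeat for the newly added items until nothing changes.

Start with: [S → g . D]
  [S → g . D] has the dot before D: add [D → . g], [D → . S g], [D → .], [D → . f]
  [D → . S g] has the dot before S: add [S → . g D], [S → . g], [S → . g g D]
No further items can be added.

CLOSURE = { [D → . S g], [D → . f], [D → . g], [D → .], [S → . g D], [S → . g g D], [S → . g], [S → g . D] }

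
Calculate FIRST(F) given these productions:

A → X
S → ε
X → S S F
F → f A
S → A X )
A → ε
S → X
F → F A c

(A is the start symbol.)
To compute FIRST(F), examine every production with F on the left-hand side, reading each right-hand side left to right until a non-nullable symbol is reached.

From F → f A:
  - f is a terminal: add 'f' and stop
From F → F A c:
  - F is the symbol being defined: contributes nothing new
    F is not nullable, so stop

Collecting: FIRST(F) = { 'f' }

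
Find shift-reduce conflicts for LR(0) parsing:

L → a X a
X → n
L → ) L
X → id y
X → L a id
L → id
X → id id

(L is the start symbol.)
Augment with L' → L and build the canonical LR(0) collection (I0 = CLOSURE({[L' → . L]}), then GOTO on every symbol after a dot until no new states appear). It has 15 states:
  I0: { [L → . ) L], [L → . a X a], [L → . id], [L' → . L] }  — shift
  I1: { [L → ) . L], [L → . ) L], [L → . a X a], [L → . id] }  — shift
  I2: { [L' → L .] }  — accept
  I3: { [L → . ) L], [L → . a X a], [L → . id], [L → a . X a], [X → . L a id], [X → . id id], [X → . id y], [X → . n] }  — shift
  I4: { [L → id .] }  — reduce
  I5: { [X → L . a id] }  — shift
  I6: { [L → a X . a] }  — shift
  I7: { [L → id .], [X → id . id], [X → id . y] }  — shift, reduce
  I8: { [X → n .] }  — reduce
  I9: { [X → id id .] }  — reduce
  I10: { [X → id y .] }  — reduce
  I11: { [L → a X a .] }  — reduce
  I12: { [X → L a . id] }  — shift
  I13: { [X → L a id .] }  — reduce
  I14: { [L → ) L .] }  — reduce

I7 contains reduce item [L → id .] and shift items [X → id . id], [X → id . y] — shift-reduce conflict.

Answer: Yes — I7: [L → id .] vs [X → id . id]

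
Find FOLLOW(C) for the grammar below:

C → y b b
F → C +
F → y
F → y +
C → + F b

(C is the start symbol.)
{ $, '+' }

C is the start symbol, so $ ∈ FOLLOW(C).
In F → C +: C is followed by '+', add FIRST('+') \ {ε} = { '+' }

Taking the union: FOLLOW(C) = { $, '+' }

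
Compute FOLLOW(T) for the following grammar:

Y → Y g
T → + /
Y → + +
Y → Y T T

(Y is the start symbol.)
In Y → Y T T: T is followed by T, add FIRST(T) \ {ε} = { '+' }
In Y → Y T T: T is at the end, add FOLLOW(Y)

The FOLLOW sets referred to above (computed the same way, to a fixed point):
  FOLLOW(Y) = { $, '+', 'g' }

Taking the union: FOLLOW(T) = { $, '+', 'g' }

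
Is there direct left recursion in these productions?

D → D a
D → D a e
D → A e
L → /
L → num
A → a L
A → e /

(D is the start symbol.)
Direct left recursion occurs when N → N α for some non-terminal N (the right-hand side begins with the left-hand side itself).

D → D a: LEFT RECURSIVE (starts with D)
D → D a e: LEFT RECURSIVE (starts with D)
D → A e: starts with A
L → /: starts with '/'
L → num: starts with num
A → a L: starts with a
A → e /: starts with e

The grammar has direct left recursion on: D.

Answer: Yes, D is left-recursive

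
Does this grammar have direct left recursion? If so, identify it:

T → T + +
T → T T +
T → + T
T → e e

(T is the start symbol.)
Yes, T is left-recursive

T → T + +: LEFT RECURSIVE (starts with T)
T → T T +: LEFT RECURSIVE (starts with T)
T → + T: starts with '+'
T → e e: starts with e

The grammar has direct left recursion on: T.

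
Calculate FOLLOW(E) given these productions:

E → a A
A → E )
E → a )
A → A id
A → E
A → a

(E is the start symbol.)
{ $, ')', 'id' }

To compute FOLLOW(E), find every occurrence of E on a right-hand side N → α E β: add FIRST(β) \ {ε}, and if β is empty or nullable also add FOLLOW(N). Iterate to a fixed point.

E is the start symbol, so $ ∈ FOLLOW(E).
In A → E ): E is followed by ')', add FIRST(')') \ {ε} = { ')' }
In A → E: E is at the end, add FOLLOW(A)

The FOLLOW sets referred to above (computed the same way, to a fixed point):
  FOLLOW(A) = { $, ')', 'id' }

Taking the union: FOLLOW(E) = { $, ')', 'id' }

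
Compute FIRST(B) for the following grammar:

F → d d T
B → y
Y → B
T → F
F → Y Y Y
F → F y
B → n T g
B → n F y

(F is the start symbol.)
{ 'n', 'y' }

To compute FIRST(B), examine every production with B on the left-hand side, reading each right-hand side left to right until a non-nullable symbol is reached.

From B → y:
  - y is a terminal: add 'y' and stop
From B → n T g:
  - n is a terminal: add 'n' and stop
From B → n F y:
  - n is a terminal: add 'n' and stop

Collecting: FIRST(B) = { 'n', 'y' }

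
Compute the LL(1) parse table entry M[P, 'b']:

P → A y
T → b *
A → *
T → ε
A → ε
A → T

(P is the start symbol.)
To find M[P, 'b'], we find productions for P where 'b' is in the predict set (PREDICT(N → α) = (FIRST(α) \ {ε}) ∪ (FOLLOW(N) if α ⇒* ε)).

Relevant sets:
  FIRST(A) = { '*', 'b', ε }

P → A y: PREDICT = { '*', 'b', 'y' }
  'b' is in predict set, so this production goes in M[P, 'b']

M[P, 'b'] = P → A y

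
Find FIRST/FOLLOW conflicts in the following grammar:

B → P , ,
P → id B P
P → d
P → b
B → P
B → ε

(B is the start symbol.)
A FIRST/FOLLOW conflict occurs when a non-terminal N has a nullable alternative N → β (β ⇒* ε) and another alternative N → α with FIRST(α) ∩ FOLLOW(N) ≠ ∅: on such a lookahead the parser cannot decide between expanding α and letting N vanish via β.

Nullable non-terminals: B.
FIRST sets used below: FIRST(P) = { 'b', 'd', 'id' }

B: nullable alternative(s) B → ε; FOLLOW(B) = { $, 'b', 'd', 'id' }
  B → P , ,: FIRST \ {ε} = { 'b', 'd', 'id' } — overlaps FOLLOW(B) on { 'b', 'd', 'id' }: CONFLICT
  B → P: FIRST \ {ε} = { 'b', 'd', 'id' } — overlaps FOLLOW(B) on { 'b', 'd', 'id' }: CONFLICT
  B → ε: FIRST \ {ε} = { } — this is the only nullable alternative, skip

P has no nullable alternative, so no FIRST/FOLLOW check is needed there.

So the grammar has 2 FIRST/FOLLOW conflicts (marked CONFLICT above).

Answer: Yes. B → P ',' ',' with FOLLOW(B) on { 'b', 'd', 'id' }; B → P with FOLLOW(B) on { 'b', 'd', 'id' }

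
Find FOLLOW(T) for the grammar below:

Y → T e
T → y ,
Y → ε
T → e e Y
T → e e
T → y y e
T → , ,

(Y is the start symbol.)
{ 'e' }

To compute FOLLOW(T), find every occurrence of T on a right-hand side N → α T β: add FIRST(β) \ {ε}, and if β is empty or nullable also add FOLLOW(N). Iterate to a fixed point.

In Y → T e: T is followed by e, add FIRST(e) \ {ε} = { 'e' }

Taking the union: FOLLOW(T) = { 'e' }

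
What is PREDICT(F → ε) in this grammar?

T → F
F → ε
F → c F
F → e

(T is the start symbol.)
PREDICT(F → ε) = (FIRST(RHS) \ {ε}) ∪ (FOLLOW(F) if ε ∈ FIRST(RHS), i.e. RHS ⇒* ε)
The right-hand side is ε (FIRST(ε) = { ε }), so the predict set is FOLLOW(F) = { $ }
PREDICT(F → ε) = { $ }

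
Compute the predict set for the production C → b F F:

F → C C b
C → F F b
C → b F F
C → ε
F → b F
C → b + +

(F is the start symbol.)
PREDICT(C → b F F) = (FIRST(RHS) \ {ε}) ∪ (FOLLOW(C) if ε ∈ FIRST(RHS), i.e. RHS ⇒* ε)
FIRST(b F F) = { 'b' }
ε ∉ FIRST(b F F), so FOLLOW(C) is not added.
PREDICT(C → b F F) = { 'b' }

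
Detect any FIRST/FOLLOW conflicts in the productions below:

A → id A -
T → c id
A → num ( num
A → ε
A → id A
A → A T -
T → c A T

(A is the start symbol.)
Yes. A → A T '-' with FOLLOW(A) on { 'c' }

A FIRST/FOLLOW conflict occurs when a non-terminal N has a nullable alternative N → β (β ⇒* ε) and another alternative N → α with FIRST(α) ∩ FOLLOW(N) ≠ ∅: on such a lookahead the parser cannot decide between expanding α and letting N vanish via β.

Nullable non-terminals: A.
FIRST sets used below: FIRST(A) = { 'c', 'id', 'num', ε }, FIRST(T) = { 'c' }

A: nullable alternative(s) A → ε; FOLLOW(A) = { $, '-', 'c' }
  A → id A -: FIRST \ {ε} = { 'id' } — disjoint from FOLLOW(A)
  A → num ( num: FIRST \ {ε} = { 'num' } — disjoint from FOLLOW(A)
  A → ε: FIRST \ {ε} = { } — this is the only nullable alternative, skip
  A → id A: FIRST \ {ε} = { 'id' } — disjoint from FOLLOW(A)
  A → A T -: FIRST \ {ε} = { 'c', 'id', 'num' } — overlaps FOLLOW(A) on { 'c' }: CONFLICT

T has no nullable alternative, so no FIRST/FOLLOW check is needed there.

So the grammar has 1 FIRST/FOLLOW conflict (marked CONFLICT above).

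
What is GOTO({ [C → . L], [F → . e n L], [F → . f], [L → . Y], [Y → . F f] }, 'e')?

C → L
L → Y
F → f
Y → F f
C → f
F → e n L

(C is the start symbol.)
{ [F → e . n L] }

GOTO(I, 'e') = CLOSURE({ [A → αX.β] : [A → α.Xβ] ∈ I, X = 'e' })

Items with dot before 'e', with the dot advanced:
  [F → . e n L] → [F → e . n L]
Closure adds nothing (no advanced item has the dot before a non-terminal).

GOTO = { [F → e . n L] }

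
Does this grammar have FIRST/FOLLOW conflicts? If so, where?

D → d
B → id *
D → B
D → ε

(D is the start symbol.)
A FIRST/FOLLOW conflict occurs when a non-terminal N has a nullable alternative N → β (β ⇒* ε) and another alternative N → α with FIRST(α) ∩ FOLLOW(N) ≠ ∅: on such a lookahead the parser cannot decide between expanding α and letting N vanish via β.

Nullable non-terminals: D.
FIRST sets used below: FIRST(B) = { 'id' }

D: nullable alternative(s) D → ε; FOLLOW(D) = { $ }
  D → d: FIRST \ {ε} = { 'd' } — disjoint from FOLLOW(D)
  D → B: FIRST \ {ε} = { 'id' } — disjoint from FOLLOW(D)
  D → ε: FIRST \ {ε} = { } — this is the only nullable alternative, skip

B has no nullable alternative, so no FIRST/FOLLOW check is needed there.

No FIRST/FOLLOW conflicts found.

Answer: No FIRST/FOLLOW conflicts.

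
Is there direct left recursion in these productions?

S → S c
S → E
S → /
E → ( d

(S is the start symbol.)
Direct left recursion occurs when N → N α for some non-terminal N (the right-hand side begins with the left-hand side itself).

S → S c: LEFT RECURSIVE (starts with S)
S → E: starts with E
S → /: starts with '/'
E → ( d: starts with '('

The grammar has direct left recursion on: S.

Answer: Yes, S is left-recursive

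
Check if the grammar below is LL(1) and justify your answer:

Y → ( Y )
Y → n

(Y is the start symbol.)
A grammar is LL(1) if for each non-terminal N with multiple productions, the predict sets of those productions are pairwise disjoint, where PREDICT(N → α) = (FIRST(α) \ {ε}) ∪ (FOLLOW(N) if α ⇒* ε).

For Y:
  PREDICT(Y → '(' Y ')') = { '(' }
  PREDICT(Y → n) = { 'n' }

All predict sets are disjoint. The grammar IS LL(1).

Answer: Yes, the grammar is LL(1).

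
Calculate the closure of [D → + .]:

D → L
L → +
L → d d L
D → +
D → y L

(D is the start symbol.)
{ [D → + .] }

To compute CLOSURE, for each item [A → α.Bβ] where B is a non-terminal, add [B → .γ] for all productions B → γ; repeat for the newly added items until nothing changes.

Start with: [D → + .]
The dot is at the end, so nothing is added.

CLOSURE = { [D → + .] }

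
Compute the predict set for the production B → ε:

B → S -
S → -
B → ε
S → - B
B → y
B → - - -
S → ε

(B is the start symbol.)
{ $, '-' }

PREDICT(B → ε) = (FIRST(RHS) \ {ε}) ∪ (FOLLOW(B) if ε ∈ FIRST(RHS), i.e. RHS ⇒* ε)
The right-hand side is ε (FIRST(ε) = { ε }), so the predict set is FOLLOW(B) = { $, '-' }
PREDICT(B → ε) = { $, '-' }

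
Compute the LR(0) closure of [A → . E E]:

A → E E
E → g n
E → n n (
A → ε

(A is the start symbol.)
{ [A → . E E], [E → . g n], [E → . n n (] }

To compute CLOSURE, for each item [A → α.Bβ] where B is a non-terminal, add [B → .γ] for all productions B → γ; repeat for the newly added items until nothing changes.

Start with: [A → . E E]
  [A → . E E] has the dot before E: add [E → . g n], [E → . n n (]
No further items can be added.

CLOSURE = { [A → . E E], [E → . g n], [E → . n n (] }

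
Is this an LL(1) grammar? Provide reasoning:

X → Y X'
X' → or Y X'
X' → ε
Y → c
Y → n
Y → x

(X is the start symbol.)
Yes, the grammar is LL(1).

A grammar is LL(1) if for each non-terminal N with multiple productions, the predict sets of those productions are pairwise disjoint, where PREDICT(N → α) = (FIRST(α) \ {ε}) ∪ (FOLLOW(N) if α ⇒* ε).

Relevant sets:
  FOLLOW(X') = { $ }

For X':
  PREDICT(X' → or Y X') = { 'or' }
  PREDICT(X' → ε) = { $ }
For Y:
  PREDICT(Y → c) = { 'c' }
  PREDICT(Y → n) = { 'n' }
  PREDICT(Y → x) = { 'x' }
X has a single production, so nothing to check there.

All predict sets are disjoint. The grammar IS LL(1).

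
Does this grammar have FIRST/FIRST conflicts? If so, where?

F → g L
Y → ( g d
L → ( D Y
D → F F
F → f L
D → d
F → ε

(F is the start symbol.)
No FIRST/FIRST conflicts.

A FIRST/FIRST conflict occurs when two productions N → α and N → β for the same non-terminal have FIRST(α) ∩ FIRST(β) ≠ ∅ (with ε ∈ FIRST of a nullable right-hand side, so two nullable alternatives also conflict).

FIRST sets of the non-terminals at (or reachable through a nullable prefix from) the front of some alternative:
  FIRST(F) = { 'f', 'g', ε }

Productions for F:
  F → g L: FIRST = { 'g' }
  F → f L: FIRST = { 'f' }
  F → ε: FIRST = { ε }
Productions for D:
  D → F F: FIRST = { 'f', 'g', ε }
  D → d: FIRST = { 'd' }
Y, L have only one production, so no FIRST/FIRST conflict is possible there.

All alternatives of each non-terminal have pairwise disjoint FIRST sets.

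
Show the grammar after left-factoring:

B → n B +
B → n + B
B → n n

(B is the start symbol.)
Left-factoring transforms A → αβ₁ | αβ₂ into A → αA' and A' → β₁ | β₂
(α is the longest common prefix among the alternatives). Repeat until
no nonterminal has two alternatives with a common prefix.

Round 1: B has alternatives sharing prefix 'n'. Introduce B': B → n B'
  Add: B' → B +
  Add: B' → + B
  Add: B' → n

No remaining common prefixes — done.

Resulting grammar:
B → n B'
B' → B +
B' → + B
B' → n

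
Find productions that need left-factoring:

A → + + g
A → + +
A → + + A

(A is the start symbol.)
Yes, A has productions with common prefix '+ +'

Left-factoring is needed when two productions for the same non-terminal
share a common prefix on the right-hand side.

Productions for A:
  A → + + g
  A → + +
  A → + + A

Found common prefix '+ +' in productions for A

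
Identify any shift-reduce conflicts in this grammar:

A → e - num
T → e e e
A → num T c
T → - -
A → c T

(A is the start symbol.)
A shift-reduce conflict occurs when an LR(0) state has both:
  - a complete (reduce) item [A → α .] (dot at the end), and
  - a shift item [B → β . c γ] (dot before a terminal).

Augment with A' → A and build the canonical LR(0) collection (I0 = CLOSURE({[A' → . A]}), then GOTO on every symbol after a dot until no new states appear). It has 15 states:
  I0: { [A → . c T], [A → . e - num], [A → . num T c], [A' → . A] }  — shift
  I1: { [A' → A .] }  — accept
  I2: { [A → c . T], [T → . - -], [T → . e e e] }  — shift
  I3: { [A → e . - num] }  — shift
  I4: { [A → num . T c], [T → . - -], [T → . e e e] }  — shift
  I5: { [T → - . -] }  — shift
  I6: { [A → num T . c] }  — shift
  I7: { [T → e . e e] }  — shift
  I8: { [T → e e . e] }  — shift
  I9: { [T → e e e .] }  — reduce
  I10: { [A → num T c .] }  — reduce
  I11: { [T → - - .] }  — reduce
  I12: { [A → e - . num] }  — shift
  I13: { [A → e - num .] }  — reduce
  I14: { [A → c T .] }  — reduce

No state contains both a complete item and a shift item.

Answer: No shift-reduce conflicts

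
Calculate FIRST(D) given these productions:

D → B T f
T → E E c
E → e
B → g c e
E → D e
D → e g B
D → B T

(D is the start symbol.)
FIRST sets of the other non-terminals involved (by the same procedure, iterated to a fixed point):
  FIRST(B) = { 'g' }

From D → B T f:
  - B is a non-terminal: add FIRST(B) \ {ε} = { 'g' }
    B is not nullable, so stop
From D → e g B:
  - e is a terminal: add 'e' and stop
From D → B T:
  - B is a non-terminal: add FIRST(B) \ {ε} = { 'g' }
    B is not nullable, so stop

Collecting: FIRST(D) = { 'e', 'g' }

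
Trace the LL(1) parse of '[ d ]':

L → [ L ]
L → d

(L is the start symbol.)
LL(1) parsing maintains a stack (initially the start symbol over $) and the input. At each step: if the stack top is a terminal, match it against the current input token; if it is a non-terminal N, replace it with the RHS of M[N, lookahead] (the unique production whose predict set contains the lookahead).

Stack is shown with the top on the left.

Stack    Input    Action
------------------------
L $      [ d ] $  output L → [ L ]
[ L ] $  [ d ] $  match '['
L ] $    d ] $    output L → d
d ] $    d ] $    match 'd'
] $      ] $      match ']'
$        $        accept

The string is accepted.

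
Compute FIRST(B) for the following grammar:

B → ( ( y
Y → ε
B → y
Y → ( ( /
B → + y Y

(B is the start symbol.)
To compute FIRST(B), examine every production with B on the left-hand side, reading each right-hand side left to right until a non-nullable symbol is reached.

From B → ( ( y:
  - '(' is a terminal: add '(' and stop
From B → y:
  - y is a terminal: add 'y' and stop
From B → + y Y:
  - '+' is a terminal: add '+' and stop

Collecting: FIRST(B) = { '(', '+', 'y' }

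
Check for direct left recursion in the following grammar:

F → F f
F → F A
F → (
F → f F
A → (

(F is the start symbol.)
Direct left recursion occurs when N → N α for some non-terminal N (the right-hand side begins with the left-hand side itself).

F → F f: LEFT RECURSIVE (starts with F)
F → F A: LEFT RECURSIVE (starts with F)
F → (: starts with '('
F → f F: starts with f
A → (: starts with '('

The grammar has direct left recursion on: F.

Answer: Yes, F is left-recursive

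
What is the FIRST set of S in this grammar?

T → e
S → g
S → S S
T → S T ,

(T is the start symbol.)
{ 'g' }

To compute FIRST(S), examine every production with S on the left-hand side, reading each right-hand side left to right until a non-nullable symbol is reached.

From S → g:
  - g is a terminal: add 'g' and stop
From S → S S:
  - S is the symbol being defined: contributes nothing new
    S is not nullable, so stop

Collecting: FIRST(S) = { 'g' }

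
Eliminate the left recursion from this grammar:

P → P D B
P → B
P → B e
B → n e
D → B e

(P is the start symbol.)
P → B P'
P → B e P'
P' → D B P'
P' → ε
B → n e
D → B e

P is directly left-recursive. The standard transformation for
  A → A α₁ | ... | A α_m | β₁ | ... | β_n
is
  A  → β₁ A' | ... | β_n A'
  A' → α₁ A' | ... | α_m A' | ε

P → B becomes P → B P'
P → B e becomes P → B e P'
P → P D B becomes P' → D B P'
Add P' → ε

Productions for other non-terminals are unchanged:
  B → n e
  D → B e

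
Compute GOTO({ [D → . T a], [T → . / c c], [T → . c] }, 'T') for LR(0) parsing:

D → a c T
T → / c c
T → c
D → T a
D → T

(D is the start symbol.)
GOTO(I, 'T') = CLOSURE({ [A → αX.β] : [A → α.Xβ] ∈ I, X = 'T' })

Items with dot before 'T', with the dot advanced:
  [D → . T a] → [D → T . a]
Closure adds nothing (no advanced item has the dot before a non-terminal).

GOTO = { [D → T . a] }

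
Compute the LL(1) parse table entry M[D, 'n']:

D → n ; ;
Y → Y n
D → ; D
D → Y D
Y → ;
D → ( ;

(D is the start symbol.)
D → n ; ;

To find M[D, 'n'], we find productions for D where 'n' is in the predict set (PREDICT(N → α) = (FIRST(α) \ {ε}) ∪ (FOLLOW(N) if α ⇒* ε)).

Relevant sets:
  FIRST(Y) = { ';' }

D → n ; ;: PREDICT = { 'n' }
  'n' is in predict set, so this production goes in M[D, 'n']
D → ; D: PREDICT = { ';' }
D → Y D: PREDICT = { ';' }
D → ( ;: PREDICT = { '(' }

M[D, 'n'] = D → n ; ;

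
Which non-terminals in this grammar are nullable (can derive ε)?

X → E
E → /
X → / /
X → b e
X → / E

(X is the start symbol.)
There are no ε-productions, so no non-terminal can derive ε.
No non-terminals are nullable.

Answer: None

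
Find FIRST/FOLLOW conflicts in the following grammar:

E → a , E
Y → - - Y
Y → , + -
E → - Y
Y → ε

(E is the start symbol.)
A FIRST/FOLLOW conflict occurs when a non-terminal N has a nullable alternative N → β (β ⇒* ε) and another alternative N → α with FIRST(α) ∩ FOLLOW(N) ≠ ∅: on such a lookahead the parser cannot decide between expanding α and letting N vanish via β.

Nullable non-terminals: Y.

Y: nullable alternative(s) Y → ε; FOLLOW(Y) = { $ }
  Y → - - Y: FIRST \ {ε} = { '-' } — disjoint from FOLLOW(Y)
  Y → , + -: FIRST \ {ε} = { ',' } — disjoint from FOLLOW(Y)
  Y → ε: FIRST \ {ε} = { } — this is the only nullable alternative, skip

E has no nullable alternative, so no FIRST/FOLLOW check is needed there.

No FIRST/FOLLOW conflicts found.

Answer: No FIRST/FOLLOW conflicts.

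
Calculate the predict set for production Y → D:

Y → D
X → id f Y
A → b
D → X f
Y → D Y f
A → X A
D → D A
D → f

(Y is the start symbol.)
PREDICT(Y → D) = (FIRST(RHS) \ {ε}) ∪ (FOLLOW(Y) if ε ∈ FIRST(RHS), i.e. RHS ⇒* ε)
FIRST(D) = { 'f', 'id' }
FIRST(D) = { 'f', 'id' }
ε ∉ FIRST(D), so FOLLOW(Y) is not added.
PREDICT(Y → D) = { 'f', 'id' }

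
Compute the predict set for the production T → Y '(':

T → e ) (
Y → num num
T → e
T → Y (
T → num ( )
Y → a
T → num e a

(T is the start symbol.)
{ 'a', 'num' }

PREDICT(T → Y '(') = (FIRST(RHS) \ {ε}) ∪ (FOLLOW(T) if ε ∈ FIRST(RHS), i.e. RHS ⇒* ε)
FIRST(Y) = { 'a', 'num' }
FIRST(Y '(') = { 'a', 'num' }
ε ∉ FIRST(Y '('), so FOLLOW(T) is not added.
PREDICT(T → Y '(') = { 'a', 'num' }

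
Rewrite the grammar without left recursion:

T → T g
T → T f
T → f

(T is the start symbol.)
T → f T'
T' → g T'
T' → f T'
T' → ε

T is directly left-recursive. The standard transformation for
  A → A α₁ | ... | A α_m | β₁ | ... | β_n
is
  A  → β₁ A' | ... | β_n A'
  A' → α₁ A' | ... | α_m A' | ε

T → f becomes T → f T'
T → T g becomes T' → g T'
T → T f becomes T' → f T'
Add T' → ε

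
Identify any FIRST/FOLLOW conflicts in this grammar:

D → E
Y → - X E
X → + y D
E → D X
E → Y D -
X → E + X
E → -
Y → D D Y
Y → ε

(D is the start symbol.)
A FIRST/FOLLOW conflict occurs when a non-terminal N has a nullable alternative N → β (β ⇒* ε) and another alternative N → α with FIRST(α) ∩ FOLLOW(N) ≠ ∅: on such a lookahead the parser cannot decide between expanding α and letting N vanish via β.

Nullable non-terminals: Y.
FIRST sets used below: FIRST(D) = { '-' }

Y: nullable alternative(s) Y → ε; FOLLOW(Y) = { '-' }
  Y → - X E: FIRST \ {ε} = { '-' } — overlaps FOLLOW(Y) on { '-' }: CONFLICT
  Y → D D Y: FIRST \ {ε} = { '-' } — overlaps FOLLOW(Y) on { '-' }: CONFLICT
  Y → ε: FIRST \ {ε} = { } — this is the only nullable alternative, skip

D, E, X have no nullable alternative, so no FIRST/FOLLOW check is needed there.

So the grammar has 2 FIRST/FOLLOW conflicts (marked CONFLICT above).

Answer: Yes. Y → '-' X E with FOLLOW(Y) on { '-' }; Y → D D Y with FOLLOW(Y) on { '-' }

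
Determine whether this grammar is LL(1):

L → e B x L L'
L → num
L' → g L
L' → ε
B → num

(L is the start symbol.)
A grammar is LL(1) if for each non-terminal N with multiple productions, the predict sets of those productions are pairwise disjoint, where PREDICT(N → α) = (FIRST(α) \ {ε}) ∪ (FOLLOW(N) if α ⇒* ε).

Relevant sets:
  FOLLOW(L') = { $, 'g' }

For L:
  PREDICT(L → e B x L L') = { 'e' }
  PREDICT(L → num) = { 'num' }
For L':
  PREDICT(L' → g L) = { 'g' }
  PREDICT(L' → ε) = { $, 'g' }
B has a single production, so nothing to check there.

Conflict found: Predict set conflict for L': { 'g' }
The grammar is NOT LL(1).

Answer: No. Predict set conflict for L': { 'g' }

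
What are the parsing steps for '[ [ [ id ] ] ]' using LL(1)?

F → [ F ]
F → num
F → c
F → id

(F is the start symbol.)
LL(1) parsing maintains a stack (initially the start symbol over $) and the input. At each step: if the stack top is a terminal, match it against the current input token; if it is a non-terminal N, replace it with the RHS of M[N, lookahead] (the unique production whose predict set contains the lookahead).

Stack is shown with the top on the left.

Stack        Input             Action
-------------------------------------
F $          [ [ [ id ] ] ] $  output F → [ F ]
[ F ] $      [ [ [ id ] ] ] $  match '['
F ] $        [ [ id ] ] ] $    output F → [ F ]
[ F ] ] $    [ [ id ] ] ] $    match '['
F ] ] $      [ id ] ] ] $      output F → [ F ]
[ F ] ] ] $  [ id ] ] ] $      match '['
F ] ] ] $    id ] ] ] $        output F → id
id ] ] ] $   id ] ] ] $        match 'id'
] ] ] $      ] ] ] $           match ']'
] ] $        ] ] $             match ']'
] $          ] $               match ']'
$            $                 accept

The string is accepted.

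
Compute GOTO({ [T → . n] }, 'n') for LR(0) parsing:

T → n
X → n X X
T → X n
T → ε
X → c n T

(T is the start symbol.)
GOTO(I, 'n') = CLOSURE({ [A → αX.β] : [A → α.Xβ] ∈ I, X = 'n' })

Items with dot before 'n', with the dot advanced:
  [T → . n] → [T → n .]
Closure adds nothing (no advanced item has the dot before a non-terminal).

GOTO = { [T → n .] }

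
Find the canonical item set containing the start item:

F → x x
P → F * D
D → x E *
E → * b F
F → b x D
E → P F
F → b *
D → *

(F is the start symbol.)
First, augment the grammar with F' → F
I₀ = CLOSURE({ [F' → . F] }):
  [F' → . F] has the dot before F: add [F → . x x], [F → . b x D], [F → . b *]
No further items can be added.

I₀ = { [F → . b *], [F → . b x D], [F → . x x], [F' → . F] }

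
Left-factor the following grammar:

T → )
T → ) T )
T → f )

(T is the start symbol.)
T → ) T'
T' → ε
T' → T )
T → f )

Left-factoring transforms A → αβ₁ | αβ₂ into A → αA' and A' → β₁ | β₂
(α is the longest common prefix among the alternatives). Repeat until
no nonterminal has two alternatives with a common prefix.

Round 1: T has alternatives sharing prefix ')'. Introduce T': T → ) T'
  Add: T' → ε
  Add: T' → T )

No remaining common prefixes — done.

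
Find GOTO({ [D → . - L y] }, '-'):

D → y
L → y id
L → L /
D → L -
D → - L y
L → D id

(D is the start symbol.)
{ [D → - . L y], [D → . - L y], [D → . L -], [D → . y], [L → . D id], [L → . L /], [L → . y id] }

GOTO(I, '-') = CLOSURE({ [A → αX.β] : [A → α.Xβ] ∈ I, X = '-' })

Items with dot before '-', with the dot advanced:
  [D → . - L y] → [D → - . L y]
Closure of the advanced items:
  [D → - . L y] has the dot before L: add [L → . y id], [L → . L /], [L → . D id]
  [L → . D id] has the dot before D: add [D → . y], [D → . L -], [D → . - L y]

GOTO = { [D → - . L y], [D → . - L y], [D → . L -], [D → . y], [L → . D id], [L → . L /], [L → . y id] }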